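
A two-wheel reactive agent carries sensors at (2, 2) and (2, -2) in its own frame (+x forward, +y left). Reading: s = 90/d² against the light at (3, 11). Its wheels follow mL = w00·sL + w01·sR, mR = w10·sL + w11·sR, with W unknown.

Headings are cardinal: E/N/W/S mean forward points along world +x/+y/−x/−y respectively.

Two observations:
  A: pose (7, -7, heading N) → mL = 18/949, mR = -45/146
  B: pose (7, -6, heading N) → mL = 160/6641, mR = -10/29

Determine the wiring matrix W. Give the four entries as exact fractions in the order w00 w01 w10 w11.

obs A: pose=(7,-7,N) → sL=9/26, sR=45/146, mL=18/949, mR=-45/146
obs B: pose=(7,-6,N) → sL=90/229, sR=10/29, mL=160/6641, mR=-10/29
sensor matrix S = [[9/26, 45/146], [90/229, 10/29]]; det S = -11160/6302309
solve [mL_A; mL_B] = S·[w00; w01] and [mR_A; mR_B] = S·[w10; w11]:
  w00 = 1/2, w01 = -1/2, w10 = 0, w11 = -1

1/2 -1/2 0 -1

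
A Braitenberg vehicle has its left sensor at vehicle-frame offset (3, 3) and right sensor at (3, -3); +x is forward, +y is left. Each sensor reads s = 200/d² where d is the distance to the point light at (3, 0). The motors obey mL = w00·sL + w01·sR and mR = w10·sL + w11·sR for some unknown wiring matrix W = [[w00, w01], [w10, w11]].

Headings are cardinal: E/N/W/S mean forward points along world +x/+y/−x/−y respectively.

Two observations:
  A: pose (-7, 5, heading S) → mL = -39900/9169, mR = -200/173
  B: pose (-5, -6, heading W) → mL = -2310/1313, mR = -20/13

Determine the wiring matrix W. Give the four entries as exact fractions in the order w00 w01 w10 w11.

obs A: pose=(-7,5,S) → sL=200/53, sR=200/173, mL=-39900/9169, mR=-200/173
obs B: pose=(-5,-6,W) → sL=100/101, sR=20/13, mL=-2310/1313, mR=-20/13
sensor matrix S = [[200/53, 200/173], [100/101, 20/13]]; det S = 56112000/12038897
solve [mL_A; mL_B] = S·[w00; w01] and [mR_A; mR_B] = S·[w10; w11]:
  w00 = -1, w01 = -1/2, w10 = 0, w11 = -1

-1 -1/2 0 -1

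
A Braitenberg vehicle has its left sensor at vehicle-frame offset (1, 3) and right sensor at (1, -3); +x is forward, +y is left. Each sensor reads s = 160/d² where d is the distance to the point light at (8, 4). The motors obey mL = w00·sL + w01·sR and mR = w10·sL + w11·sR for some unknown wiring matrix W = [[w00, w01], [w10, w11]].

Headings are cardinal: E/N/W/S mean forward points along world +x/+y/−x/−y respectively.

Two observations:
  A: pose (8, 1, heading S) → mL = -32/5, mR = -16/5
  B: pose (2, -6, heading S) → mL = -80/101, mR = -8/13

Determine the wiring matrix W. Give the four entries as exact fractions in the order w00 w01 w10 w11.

0 -1 -1/2 0

obs A: pose=(8,1,S) → sL=32/5, sR=32/5, mL=-32/5, mR=-16/5
obs B: pose=(2,-6,S) → sL=16/13, sR=80/101, mL=-80/101, mR=-8/13
sensor matrix S = [[32/5, 32/5], [16/13, 80/101]]; det S = -18432/6565
solve [mL_A; mL_B] = S·[w00; w01] and [mR_A; mR_B] = S·[w10; w11]:
  w00 = 0, w01 = -1, w10 = -1/2, w11 = 0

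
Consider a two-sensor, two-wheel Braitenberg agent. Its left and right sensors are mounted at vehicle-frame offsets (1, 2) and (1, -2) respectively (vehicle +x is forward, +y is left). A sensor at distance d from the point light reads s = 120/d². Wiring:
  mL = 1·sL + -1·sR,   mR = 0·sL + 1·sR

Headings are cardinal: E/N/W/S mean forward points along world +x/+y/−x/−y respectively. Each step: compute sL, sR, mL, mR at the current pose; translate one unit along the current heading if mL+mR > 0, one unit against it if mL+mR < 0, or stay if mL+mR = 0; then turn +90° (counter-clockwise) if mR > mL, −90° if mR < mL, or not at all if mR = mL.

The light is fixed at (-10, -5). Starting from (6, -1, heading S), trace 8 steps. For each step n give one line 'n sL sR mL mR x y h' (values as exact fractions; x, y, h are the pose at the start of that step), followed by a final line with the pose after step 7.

n=0: pose=(6,-1,S); sL=40/111, sR=24/41; mL=-1024/4551, mR=24/41; mL+mR=40/111 → advance +1; mR−mL=3688/4551 → turn +1·90°
n=1: pose=(6,-2,E); sL=60/157, sR=12/29; mL=-144/4553, mR=12/29; mL+mR=60/157 → advance +1; mR−mL=2028/4553 → turn +1·90°
n=2: pose=(7,-2,N); sL=120/241, sR=120/377; mL=16320/90857, mR=120/377; mL+mR=120/241 → advance +1; mR−mL=12600/90857 → turn +1·90°
n=3: pose=(7,-1,W); sL=6/13, sR=30/73; mL=48/949, mR=30/73; mL+mR=6/13 → advance +1; mR−mL=342/949 → turn +1·90°
n=4: pose=(6,-1,S); sL=40/111, sR=24/41; mL=-1024/4551, mR=24/41; mL+mR=40/111 → advance +1; mR−mL=3688/4551 → turn +1·90°
n=5: pose=(6,-2,E); sL=60/157, sR=12/29; mL=-144/4553, mR=12/29; mL+mR=60/157 → advance +1; mR−mL=2028/4553 → turn +1·90°
n=6: pose=(7,-2,N); sL=120/241, sR=120/377; mL=16320/90857, mR=120/377; mL+mR=120/241 → advance +1; mR−mL=12600/90857 → turn +1·90°
n=7: pose=(7,-1,W); sL=6/13, sR=30/73; mL=48/949, mR=30/73; mL+mR=6/13 → advance +1; mR−mL=342/949 → turn +1·90°

0 40/111 24/41 -1024/4551 24/41 6 -1 S
1 60/157 12/29 -144/4553 12/29 6 -2 E
2 120/241 120/377 16320/90857 120/377 7 -2 N
3 6/13 30/73 48/949 30/73 7 -1 W
4 40/111 24/41 -1024/4551 24/41 6 -1 S
5 60/157 12/29 -144/4553 12/29 6 -2 E
6 120/241 120/377 16320/90857 120/377 7 -2 N
7 6/13 30/73 48/949 30/73 7 -1 W
final 6 -1 S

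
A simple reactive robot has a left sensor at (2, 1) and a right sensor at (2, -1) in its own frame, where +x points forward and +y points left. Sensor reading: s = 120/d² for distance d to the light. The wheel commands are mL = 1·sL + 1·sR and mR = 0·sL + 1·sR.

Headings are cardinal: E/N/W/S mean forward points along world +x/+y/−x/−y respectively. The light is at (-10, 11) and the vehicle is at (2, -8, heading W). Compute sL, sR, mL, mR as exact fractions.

left sensor world pos  = (0, -9); dL² = 500
right sensor world pos = (0, -7); dR² = 424
sL = 120/500 = 6/25
sR = 120/424 = 15/53
mL = 1·sL + 1·sR = 693/1325
mR = 0·sL + 1·sR = 15/53

6/25 15/53 693/1325 15/53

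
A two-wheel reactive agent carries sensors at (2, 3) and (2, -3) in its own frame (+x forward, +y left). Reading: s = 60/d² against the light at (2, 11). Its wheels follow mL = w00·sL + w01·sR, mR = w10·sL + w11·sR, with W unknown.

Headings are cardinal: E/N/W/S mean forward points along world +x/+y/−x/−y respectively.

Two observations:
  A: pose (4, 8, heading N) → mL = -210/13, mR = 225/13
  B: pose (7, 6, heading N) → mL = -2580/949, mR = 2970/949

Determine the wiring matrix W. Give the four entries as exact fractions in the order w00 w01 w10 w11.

obs A: pose=(4,8,N) → sL=30, sR=30/13, mL=-210/13, mR=225/13
obs B: pose=(7,6,N) → sL=60/13, sR=60/73, mL=-2580/949, mR=2970/949
sensor matrix S = [[30, 30/13], [60/13, 60/73]]; det S = 172800/12337
solve [mL_A; mL_B] = S·[w00; w01] and [mR_A; mR_B] = S·[w10; w11]:
  w00 = -1/2, w01 = -1/2, w10 = 1/2, w11 = 1

-1/2 -1/2 1/2 1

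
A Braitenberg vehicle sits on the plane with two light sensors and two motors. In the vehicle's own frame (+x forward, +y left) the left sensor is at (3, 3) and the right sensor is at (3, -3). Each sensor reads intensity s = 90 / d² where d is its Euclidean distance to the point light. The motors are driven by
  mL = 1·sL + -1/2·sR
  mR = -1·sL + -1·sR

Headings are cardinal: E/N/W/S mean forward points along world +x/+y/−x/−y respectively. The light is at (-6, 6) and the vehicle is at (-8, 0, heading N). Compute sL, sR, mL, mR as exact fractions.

45/17 9 -63/34 -198/17

left sensor world pos  = (-11, 3); dL² = 34
right sensor world pos = (-5, 3); dR² = 10
sL = 90/34 = 45/17
sR = 90/10 = 9
mL = 1·sL + -1/2·sR = -63/34
mR = -1·sL + -1·sR = -198/17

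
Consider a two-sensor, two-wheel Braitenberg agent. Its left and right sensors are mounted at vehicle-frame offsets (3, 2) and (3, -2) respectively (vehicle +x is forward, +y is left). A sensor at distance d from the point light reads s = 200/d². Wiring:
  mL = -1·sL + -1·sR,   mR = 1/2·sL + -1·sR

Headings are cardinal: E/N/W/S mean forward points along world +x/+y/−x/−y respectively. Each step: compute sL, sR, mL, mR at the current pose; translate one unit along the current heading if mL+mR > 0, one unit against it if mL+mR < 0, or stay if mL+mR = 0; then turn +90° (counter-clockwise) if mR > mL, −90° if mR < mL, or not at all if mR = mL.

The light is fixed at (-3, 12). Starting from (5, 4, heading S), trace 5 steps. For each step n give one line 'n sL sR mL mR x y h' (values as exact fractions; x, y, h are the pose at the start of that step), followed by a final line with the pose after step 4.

n=0: pose=(5,4,S); sL=200/221, sR=200/157; mL=-75600/34697, mR=-28500/34697; mL+mR=-104100/34697 → advance -1; mR−mL=300/221 → turn +1·90°
n=1: pose=(5,5,E); sL=100/73, sR=100/101; mL=-17400/7373, mR=-2250/7373; mL+mR=-19650/7373 → advance -1; mR−mL=150/73 → turn +1·90°
n=2: pose=(4,5,N); sL=200/41, sR=200/97; mL=-27600/3977, mR=1500/3977; mL+mR=-26100/3977 → advance -1; mR−mL=300/41 → turn +1·90°
n=3: pose=(4,4,W); sL=50/29, sR=50/13; mL=-2100/377, mR=-1125/377; mL+mR=-3225/377 → advance -1; mR−mL=75/29 → turn +1·90°
n=4: pose=(5,4,S); sL=200/221, sR=200/157; mL=-75600/34697, mR=-28500/34697; mL+mR=-104100/34697 → advance -1; mR−mL=300/221 → turn +1·90°

0 200/221 200/157 -75600/34697 -28500/34697 5 4 S
1 100/73 100/101 -17400/7373 -2250/7373 5 5 E
2 200/41 200/97 -27600/3977 1500/3977 4 5 N
3 50/29 50/13 -2100/377 -1125/377 4 4 W
4 200/221 200/157 -75600/34697 -28500/34697 5 4 S
final 5 5 E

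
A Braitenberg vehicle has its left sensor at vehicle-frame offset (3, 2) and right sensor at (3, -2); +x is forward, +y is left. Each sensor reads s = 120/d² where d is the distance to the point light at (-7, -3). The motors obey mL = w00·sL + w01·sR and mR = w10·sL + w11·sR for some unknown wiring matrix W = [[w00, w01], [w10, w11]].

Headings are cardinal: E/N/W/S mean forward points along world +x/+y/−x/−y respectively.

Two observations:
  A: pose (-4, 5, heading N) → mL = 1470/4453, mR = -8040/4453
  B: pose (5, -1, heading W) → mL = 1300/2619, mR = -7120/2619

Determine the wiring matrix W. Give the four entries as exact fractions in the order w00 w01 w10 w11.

obs A: pose=(-4,5,N) → sL=60/61, sR=60/73, mL=1470/4453, mR=-8040/4453
obs B: pose=(5,-1,W) → sL=40/27, sR=120/97, mL=1300/2619, mR=-7120/2619
sensor matrix S = [[60/61, 60/73], [40/27, 120/97]]; det S = -3200/3887469
solve [mL_A; mL_B] = S·[w00; w01] and [mR_A; mR_B] = S·[w10; w11]:
  w00 = -1/2, w01 = 1, w10 = -1, w11 = -1

-1/2 1 -1 -1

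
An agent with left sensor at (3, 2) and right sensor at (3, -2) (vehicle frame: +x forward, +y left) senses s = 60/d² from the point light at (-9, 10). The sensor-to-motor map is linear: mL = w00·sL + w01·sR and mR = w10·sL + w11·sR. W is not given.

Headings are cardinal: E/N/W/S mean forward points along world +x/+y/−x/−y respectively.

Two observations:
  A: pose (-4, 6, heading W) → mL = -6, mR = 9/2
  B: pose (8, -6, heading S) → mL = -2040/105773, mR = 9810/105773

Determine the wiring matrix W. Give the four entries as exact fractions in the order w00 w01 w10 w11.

obs A: pose=(-4,6,W) → sL=3/2, sR=15/2, mL=-6, mR=9/2
obs B: pose=(8,-6,S) → sL=30/361, sR=30/293, mL=-2040/105773, mR=9810/105773
sensor matrix S = [[3/2, 15/2], [30/361, 30/293]]; det S = -49680/105773
solve [mL_A; mL_B] = S·[w00; w01] and [mR_A; mR_B] = S·[w10; w11]:
  w00 = 1, w01 = -1, w10 = 1/2, w11 = 1/2

1 -1 1/2 1/2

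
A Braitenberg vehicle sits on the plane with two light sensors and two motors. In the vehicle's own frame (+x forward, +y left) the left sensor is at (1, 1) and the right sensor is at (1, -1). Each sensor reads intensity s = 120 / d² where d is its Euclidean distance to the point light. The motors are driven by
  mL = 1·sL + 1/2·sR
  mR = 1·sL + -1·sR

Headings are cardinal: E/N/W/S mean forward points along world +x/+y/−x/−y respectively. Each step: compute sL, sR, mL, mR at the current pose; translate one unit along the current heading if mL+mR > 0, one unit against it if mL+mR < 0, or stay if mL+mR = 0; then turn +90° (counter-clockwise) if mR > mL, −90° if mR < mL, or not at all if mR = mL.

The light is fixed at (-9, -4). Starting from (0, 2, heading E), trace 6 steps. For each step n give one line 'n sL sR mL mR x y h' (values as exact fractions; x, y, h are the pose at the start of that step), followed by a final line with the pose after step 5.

n=0: pose=(0,2,E); sL=120/149, sR=24/25; mL=4788/3725, mR=-576/3725; mL+mR=4212/3725 → advance +1; mR−mL=-36/25 → turn -1·90°
n=1: pose=(1,2,S); sL=60/73, sR=60/53; mL=5370/3869, mR=-1200/3869; mL+mR=4170/3869 → advance +1; mR−mL=-90/53 → turn -1·90°
n=2: pose=(1,1,W); sL=120/97, sR=40/39; mL=6620/3783, mR=800/3783; mL+mR=7420/3783 → advance +1; mR−mL=-20/13 → turn -1·90°
n=3: pose=(0,1,N); sL=6/5, sR=15/17; mL=279/170, mR=27/85; mL+mR=333/170 → advance +1; mR−mL=-45/34 → turn -1·90°
n=4: pose=(0,2,E); sL=120/149, sR=24/25; mL=4788/3725, mR=-576/3725; mL+mR=4212/3725 → advance +1; mR−mL=-36/25 → turn -1·90°
n=5: pose=(1,2,S); sL=60/73, sR=60/53; mL=5370/3869, mR=-1200/3869; mL+mR=4170/3869 → advance +1; mR−mL=-90/53 → turn -1·90°

0 120/149 24/25 4788/3725 -576/3725 0 2 E
1 60/73 60/53 5370/3869 -1200/3869 1 2 S
2 120/97 40/39 6620/3783 800/3783 1 1 W
3 6/5 15/17 279/170 27/85 0 1 N
4 120/149 24/25 4788/3725 -576/3725 0 2 E
5 60/73 60/53 5370/3869 -1200/3869 1 2 S
final 1 1 W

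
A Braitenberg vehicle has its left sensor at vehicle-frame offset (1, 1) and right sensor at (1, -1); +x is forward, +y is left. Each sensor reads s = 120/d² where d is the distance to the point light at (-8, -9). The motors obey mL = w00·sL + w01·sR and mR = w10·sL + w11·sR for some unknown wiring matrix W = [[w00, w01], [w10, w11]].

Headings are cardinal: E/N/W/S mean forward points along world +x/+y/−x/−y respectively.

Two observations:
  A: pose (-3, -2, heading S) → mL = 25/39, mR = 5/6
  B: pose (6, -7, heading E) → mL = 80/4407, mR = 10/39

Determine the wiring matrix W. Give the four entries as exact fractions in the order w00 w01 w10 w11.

-1 1 1/2 0

obs A: pose=(-3,-2,S) → sL=5/3, sR=30/13, mL=25/39, mR=5/6
obs B: pose=(6,-7,E) → sL=20/39, sR=60/113, mL=80/4407, mR=10/39
sensor matrix S = [[5/3, 30/13], [20/39, 60/113]]; det S = -5700/19097
solve [mL_A; mL_B] = S·[w00; w01] and [mR_A; mR_B] = S·[w10; w11]:
  w00 = -1, w01 = 1, w10 = 1/2, w11 = 0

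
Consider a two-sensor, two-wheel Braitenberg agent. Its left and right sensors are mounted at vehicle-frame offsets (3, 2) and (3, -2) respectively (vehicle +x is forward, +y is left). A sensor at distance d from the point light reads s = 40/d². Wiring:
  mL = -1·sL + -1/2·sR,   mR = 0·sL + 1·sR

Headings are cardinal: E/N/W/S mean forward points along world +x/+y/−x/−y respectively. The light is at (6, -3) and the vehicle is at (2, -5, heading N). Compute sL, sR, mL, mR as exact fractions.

left sensor world pos  = (0, -2); dL² = 37
right sensor world pos = (4, -2); dR² = 5
sL = 40/37 = 40/37
sR = 40/5 = 8
mL = -1·sL + -1/2·sR = -188/37
mR = 0·sL + 1·sR = 8

40/37 8 -188/37 8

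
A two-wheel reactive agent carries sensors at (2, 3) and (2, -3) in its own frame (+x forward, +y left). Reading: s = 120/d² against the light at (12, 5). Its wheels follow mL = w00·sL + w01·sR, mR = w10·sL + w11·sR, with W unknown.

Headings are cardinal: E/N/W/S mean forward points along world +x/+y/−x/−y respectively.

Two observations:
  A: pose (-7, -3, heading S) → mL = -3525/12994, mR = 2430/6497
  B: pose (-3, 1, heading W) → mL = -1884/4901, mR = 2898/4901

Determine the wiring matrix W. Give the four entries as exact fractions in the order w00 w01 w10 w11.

-1/2 -1/2 1/2 1

obs A: pose=(-7,-3,S) → sL=30/89, sR=15/73, mL=-3525/12994, mR=2430/6497
obs B: pose=(-3,1,W) → sL=60/169, sR=12/29, mL=-1884/4901, mR=2898/4901
sensor matrix S = [[30/89, 15/73], [60/169, 12/29]]; det S = 2118420/31841797
solve [mL_A; mL_B] = S·[w00; w01] and [mR_A; mR_B] = S·[w10; w11]:
  w00 = -1/2, w01 = -1/2, w10 = 1/2, w11 = 1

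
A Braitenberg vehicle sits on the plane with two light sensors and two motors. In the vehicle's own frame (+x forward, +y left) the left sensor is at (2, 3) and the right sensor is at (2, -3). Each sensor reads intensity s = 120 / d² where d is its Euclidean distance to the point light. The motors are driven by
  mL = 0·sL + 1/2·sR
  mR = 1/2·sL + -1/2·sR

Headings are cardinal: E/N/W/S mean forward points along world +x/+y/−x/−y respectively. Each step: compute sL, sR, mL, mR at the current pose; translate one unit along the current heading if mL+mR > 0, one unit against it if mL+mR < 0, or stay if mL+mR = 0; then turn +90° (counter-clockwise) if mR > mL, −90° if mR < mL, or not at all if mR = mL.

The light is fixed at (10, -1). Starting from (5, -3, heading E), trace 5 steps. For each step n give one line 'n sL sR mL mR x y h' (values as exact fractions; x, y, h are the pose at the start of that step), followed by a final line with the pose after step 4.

n=0: pose=(5,-3,E); sL=12, sR=60/17; mL=30/17, mR=72/17; mL+mR=6 → advance +1; mR−mL=42/17 → turn +1·90°
n=1: pose=(6,-3,N); sL=120/49, sR=120; mL=60, mR=-2880/49; mL+mR=60/49 → advance +1; mR−mL=-5820/49 → turn -1·90°
n=2: pose=(6,-2,E); sL=15, sR=6; mL=3, mR=9/2; mL+mR=15/2 → advance +1; mR−mL=3/2 → turn +1·90°
n=3: pose=(7,-2,N); sL=120/37, sR=120; mL=60, mR=-2160/37; mL+mR=60/37 → advance +1; mR−mL=-4380/37 → turn -1·90°
n=4: pose=(7,-1,E); sL=12, sR=12; mL=6, mR=0; mL+mR=6 → advance +1; mR−mL=-6 → turn -1·90°

0 12 60/17 30/17 72/17 5 -3 E
1 120/49 120 60 -2880/49 6 -3 N
2 15 6 3 9/2 6 -2 E
3 120/37 120 60 -2160/37 7 -2 N
4 12 12 6 0 7 -1 E
final 8 -1 S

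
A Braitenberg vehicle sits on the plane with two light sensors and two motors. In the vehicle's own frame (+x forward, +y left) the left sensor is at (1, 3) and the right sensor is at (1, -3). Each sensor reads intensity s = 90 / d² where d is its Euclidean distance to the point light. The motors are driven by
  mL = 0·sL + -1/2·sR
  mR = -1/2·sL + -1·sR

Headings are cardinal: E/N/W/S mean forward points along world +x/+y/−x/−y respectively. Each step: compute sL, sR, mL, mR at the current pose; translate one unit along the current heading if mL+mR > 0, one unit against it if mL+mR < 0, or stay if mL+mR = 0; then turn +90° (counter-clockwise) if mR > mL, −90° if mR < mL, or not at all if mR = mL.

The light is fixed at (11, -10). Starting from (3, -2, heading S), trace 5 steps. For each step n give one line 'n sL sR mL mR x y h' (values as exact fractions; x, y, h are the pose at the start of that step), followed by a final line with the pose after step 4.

n=0: pose=(3,-2,S); sL=45/37, sR=9/17; mL=-9/34, mR=-1431/1258; mL+mR=-882/629 → advance -1; mR−mL=-549/629 → turn -1·90°
n=1: pose=(3,-1,W); sL=10/13, sR=2/5; mL=-1/5, mR=-51/65; mL+mR=-64/65 → advance -1; mR−mL=-38/65 → turn -1·90°
n=2: pose=(4,-1,N); sL=9/20, sR=45/58; mL=-45/116, mR=-1161/1160; mL+mR=-1611/1160 → advance -1; mR−mL=-711/1160 → turn -1·90°
n=3: pose=(4,-2,E); sL=90/157, sR=90/61; mL=-45/61, mR=-16875/9577; mL+mR=-23940/9577 → advance -1; mR−mL=-9810/9577 → turn -1·90°
n=4: pose=(3,-2,S); sL=45/37, sR=9/17; mL=-9/34, mR=-1431/1258; mL+mR=-882/629 → advance -1; mR−mL=-549/629 → turn -1·90°

0 45/37 9/17 -9/34 -1431/1258 3 -2 S
1 10/13 2/5 -1/5 -51/65 3 -1 W
2 9/20 45/58 -45/116 -1161/1160 4 -1 N
3 90/157 90/61 -45/61 -16875/9577 4 -2 E
4 45/37 9/17 -9/34 -1431/1258 3 -2 S
final 3 -1 W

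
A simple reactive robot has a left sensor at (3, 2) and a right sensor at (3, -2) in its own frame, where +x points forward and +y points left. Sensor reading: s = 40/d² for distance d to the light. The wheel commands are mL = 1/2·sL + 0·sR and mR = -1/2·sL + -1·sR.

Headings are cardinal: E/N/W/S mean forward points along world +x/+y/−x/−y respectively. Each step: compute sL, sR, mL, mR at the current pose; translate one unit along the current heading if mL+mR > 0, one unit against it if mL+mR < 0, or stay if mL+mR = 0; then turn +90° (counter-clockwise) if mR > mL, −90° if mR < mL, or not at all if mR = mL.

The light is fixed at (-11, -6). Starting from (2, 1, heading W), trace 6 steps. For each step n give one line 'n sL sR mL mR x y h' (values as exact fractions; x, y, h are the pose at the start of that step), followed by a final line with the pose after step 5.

0 8/25 40/181 4/25 -1724/4525 2 1 W
1 10/61 10/89 5/61 -1055/5429 3 1 N
2 40/353 8/61 20/353 -4044/21533 3 0 E
3 20/117 4/13 10/117 -46/117 2 0 S
4 8/25 40/181 4/25 -1724/4525 2 1 W
5 10/61 10/89 5/61 -1055/5429 3 1 N
final 3 0 E

n=0: pose=(2,1,W); sL=8/25, sR=40/181; mL=4/25, mR=-1724/4525; mL+mR=-40/181 → advance -1; mR−mL=-2448/4525 → turn -1·90°
n=1: pose=(3,1,N); sL=10/61, sR=10/89; mL=5/61, mR=-1055/5429; mL+mR=-10/89 → advance -1; mR−mL=-1500/5429 → turn -1·90°
n=2: pose=(3,0,E); sL=40/353, sR=8/61; mL=20/353, mR=-4044/21533; mL+mR=-8/61 → advance -1; mR−mL=-5264/21533 → turn -1·90°
n=3: pose=(2,0,S); sL=20/117, sR=4/13; mL=10/117, mR=-46/117; mL+mR=-4/13 → advance -1; mR−mL=-56/117 → turn -1·90°
n=4: pose=(2,1,W); sL=8/25, sR=40/181; mL=4/25, mR=-1724/4525; mL+mR=-40/181 → advance -1; mR−mL=-2448/4525 → turn -1·90°
n=5: pose=(3,1,N); sL=10/61, sR=10/89; mL=5/61, mR=-1055/5429; mL+mR=-10/89 → advance -1; mR−mL=-1500/5429 → turn -1·90°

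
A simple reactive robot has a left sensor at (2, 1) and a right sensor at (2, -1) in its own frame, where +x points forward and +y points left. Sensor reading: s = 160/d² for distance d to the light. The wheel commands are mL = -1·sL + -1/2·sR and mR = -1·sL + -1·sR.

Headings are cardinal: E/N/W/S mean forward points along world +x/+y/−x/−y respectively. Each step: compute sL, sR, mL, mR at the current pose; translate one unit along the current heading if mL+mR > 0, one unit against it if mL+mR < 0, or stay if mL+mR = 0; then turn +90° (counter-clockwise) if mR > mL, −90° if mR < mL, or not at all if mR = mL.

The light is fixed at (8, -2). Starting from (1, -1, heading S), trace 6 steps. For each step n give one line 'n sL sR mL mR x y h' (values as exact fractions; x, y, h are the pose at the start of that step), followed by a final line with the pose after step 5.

0 160/37 32/13 -2672/481 -3264/481 1 -1 S
1 80/41 16/9 -1048/369 -1376/369 1 0 W
2 32/13 160/41 -2352/533 -3392/533 2 0 N
3 8 10 -13 -18 2 -1 E
4 160/37 32/13 -2672/481 -3264/481 1 -1 S
5 80/41 16/9 -1048/369 -1376/369 1 0 W
final 2 0 N

n=0: pose=(1,-1,S); sL=160/37, sR=32/13; mL=-2672/481, mR=-3264/481; mL+mR=-5936/481 → advance -1; mR−mL=-16/13 → turn -1·90°
n=1: pose=(1,0,W); sL=80/41, sR=16/9; mL=-1048/369, mR=-1376/369; mL+mR=-808/123 → advance -1; mR−mL=-8/9 → turn -1·90°
n=2: pose=(2,0,N); sL=32/13, sR=160/41; mL=-2352/533, mR=-3392/533; mL+mR=-5744/533 → advance -1; mR−mL=-80/41 → turn -1·90°
n=3: pose=(2,-1,E); sL=8, sR=10; mL=-13, mR=-18; mL+mR=-31 → advance -1; mR−mL=-5 → turn -1·90°
n=4: pose=(1,-1,S); sL=160/37, sR=32/13; mL=-2672/481, mR=-3264/481; mL+mR=-5936/481 → advance -1; mR−mL=-16/13 → turn -1·90°
n=5: pose=(1,0,W); sL=80/41, sR=16/9; mL=-1048/369, mR=-1376/369; mL+mR=-808/123 → advance -1; mR−mL=-8/9 → turn -1·90°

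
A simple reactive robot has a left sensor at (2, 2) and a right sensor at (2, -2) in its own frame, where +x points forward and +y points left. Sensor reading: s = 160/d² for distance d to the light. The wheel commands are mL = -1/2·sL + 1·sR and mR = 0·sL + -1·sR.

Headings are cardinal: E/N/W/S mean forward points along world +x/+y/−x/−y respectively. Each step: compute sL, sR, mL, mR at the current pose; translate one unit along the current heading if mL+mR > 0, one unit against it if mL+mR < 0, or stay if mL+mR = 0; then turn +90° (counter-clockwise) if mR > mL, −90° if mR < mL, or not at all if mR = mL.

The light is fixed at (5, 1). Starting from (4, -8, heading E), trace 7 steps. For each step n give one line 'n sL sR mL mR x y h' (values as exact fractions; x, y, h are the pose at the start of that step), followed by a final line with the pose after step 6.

0 16/5 80/61 -88/305 -80/61 4 -8 E
1 160/121 160/137 8400/16577 -160/137 3 -8 S
2 40/29 40/13 900/377 -40/13 3 -7 W
3 32/9 160/37 848/333 -160/37 4 -7 N
4 16/5 80/61 -88/305 -80/61 4 -8 E
5 160/121 160/137 8400/16577 -160/137 3 -8 S
6 40/29 40/13 900/377 -40/13 3 -7 W
final 4 -7 N

n=0: pose=(4,-8,E); sL=16/5, sR=80/61; mL=-88/305, mR=-80/61; mL+mR=-8/5 → advance -1; mR−mL=-312/305 → turn -1·90°
n=1: pose=(3,-8,S); sL=160/121, sR=160/137; mL=8400/16577, mR=-160/137; mL+mR=-80/121 → advance -1; mR−mL=-27760/16577 → turn -1·90°
n=2: pose=(3,-7,W); sL=40/29, sR=40/13; mL=900/377, mR=-40/13; mL+mR=-20/29 → advance -1; mR−mL=-2060/377 → turn -1·90°
n=3: pose=(4,-7,N); sL=32/9, sR=160/37; mL=848/333, mR=-160/37; mL+mR=-16/9 → advance -1; mR−mL=-2288/333 → turn -1·90°
n=4: pose=(4,-8,E); sL=16/5, sR=80/61; mL=-88/305, mR=-80/61; mL+mR=-8/5 → advance -1; mR−mL=-312/305 → turn -1·90°
n=5: pose=(3,-8,S); sL=160/121, sR=160/137; mL=8400/16577, mR=-160/137; mL+mR=-80/121 → advance -1; mR−mL=-27760/16577 → turn -1·90°
n=6: pose=(3,-7,W); sL=40/29, sR=40/13; mL=900/377, mR=-40/13; mL+mR=-20/29 → advance -1; mR−mL=-2060/377 → turn -1·90°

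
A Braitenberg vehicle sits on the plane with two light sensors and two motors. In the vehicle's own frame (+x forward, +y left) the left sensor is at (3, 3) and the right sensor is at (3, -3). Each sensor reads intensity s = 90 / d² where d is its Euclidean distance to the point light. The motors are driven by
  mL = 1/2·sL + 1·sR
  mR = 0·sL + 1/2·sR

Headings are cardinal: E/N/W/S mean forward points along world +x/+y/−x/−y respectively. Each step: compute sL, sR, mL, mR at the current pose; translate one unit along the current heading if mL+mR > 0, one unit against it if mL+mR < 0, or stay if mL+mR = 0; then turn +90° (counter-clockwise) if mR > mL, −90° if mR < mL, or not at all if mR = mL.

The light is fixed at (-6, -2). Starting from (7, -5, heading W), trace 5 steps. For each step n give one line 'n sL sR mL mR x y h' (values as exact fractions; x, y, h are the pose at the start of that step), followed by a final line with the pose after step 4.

0 45/68 9/10 837/680 9/20 7 -5 W
1 10/9 2/5 43/45 1/5 6 -5 N
2 45/113 9/25 3159/5650 9/50 6 -4 E
3 90/281 18/25 6183/7025 9/25 7 -4 S
4 45/68 9/10 837/680 9/20 7 -5 W
final 6 -5 N

n=0: pose=(7,-5,W); sL=45/68, sR=9/10; mL=837/680, mR=9/20; mL+mR=1143/680 → advance +1; mR−mL=-531/680 → turn -1·90°
n=1: pose=(6,-5,N); sL=10/9, sR=2/5; mL=43/45, mR=1/5; mL+mR=52/45 → advance +1; mR−mL=-34/45 → turn -1·90°
n=2: pose=(6,-4,E); sL=45/113, sR=9/25; mL=3159/5650, mR=9/50; mL+mR=2088/2825 → advance +1; mR−mL=-1071/2825 → turn -1·90°
n=3: pose=(7,-4,S); sL=90/281, sR=18/25; mL=6183/7025, mR=9/25; mL+mR=8712/7025 → advance +1; mR−mL=-3654/7025 → turn -1·90°
n=4: pose=(7,-5,W); sL=45/68, sR=9/10; mL=837/680, mR=9/20; mL+mR=1143/680 → advance +1; mR−mL=-531/680 → turn -1·90°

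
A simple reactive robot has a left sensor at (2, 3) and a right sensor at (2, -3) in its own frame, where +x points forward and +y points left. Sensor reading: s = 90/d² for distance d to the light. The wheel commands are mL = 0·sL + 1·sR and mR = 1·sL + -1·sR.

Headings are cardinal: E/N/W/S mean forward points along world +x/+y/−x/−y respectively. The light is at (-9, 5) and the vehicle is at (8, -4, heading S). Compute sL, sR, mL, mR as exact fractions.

90/521 90/317 90/317 -18360/165157

left sensor world pos  = (11, -6); dL² = 521
right sensor world pos = (5, -6); dR² = 317
sL = 90/521 = 90/521
sR = 90/317 = 90/317
mL = 0·sL + 1·sR = 90/317
mR = 1·sL + -1·sR = -18360/165157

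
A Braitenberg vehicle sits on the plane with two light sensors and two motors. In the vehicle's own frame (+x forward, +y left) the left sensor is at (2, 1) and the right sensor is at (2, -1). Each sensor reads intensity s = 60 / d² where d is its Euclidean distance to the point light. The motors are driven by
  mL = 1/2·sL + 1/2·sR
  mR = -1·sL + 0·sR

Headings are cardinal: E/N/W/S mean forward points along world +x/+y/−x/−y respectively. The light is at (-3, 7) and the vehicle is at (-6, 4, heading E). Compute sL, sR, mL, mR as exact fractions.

12 60/17 132/17 -12

left sensor world pos  = (-4, 5); dL² = 5
right sensor world pos = (-4, 3); dR² = 17
sL = 60/5 = 12
sR = 60/17 = 60/17
mL = 1/2·sL + 1/2·sR = 132/17
mR = -1·sL + 0·sR = -12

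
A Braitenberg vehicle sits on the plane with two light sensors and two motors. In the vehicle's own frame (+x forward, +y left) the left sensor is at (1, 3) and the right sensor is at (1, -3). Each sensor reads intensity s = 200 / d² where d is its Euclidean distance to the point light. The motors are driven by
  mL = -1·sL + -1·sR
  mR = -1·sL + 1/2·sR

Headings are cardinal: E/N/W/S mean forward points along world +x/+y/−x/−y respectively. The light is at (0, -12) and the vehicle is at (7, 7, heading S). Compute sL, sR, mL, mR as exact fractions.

25/53 10/17 -955/901 -160/901

left sensor world pos  = (10, 6); dL² = 424
right sensor world pos = (4, 6); dR² = 340
sL = 200/424 = 25/53
sR = 200/340 = 10/17
mL = -1·sL + -1·sR = -955/901
mR = -1·sL + 1/2·sR = -160/901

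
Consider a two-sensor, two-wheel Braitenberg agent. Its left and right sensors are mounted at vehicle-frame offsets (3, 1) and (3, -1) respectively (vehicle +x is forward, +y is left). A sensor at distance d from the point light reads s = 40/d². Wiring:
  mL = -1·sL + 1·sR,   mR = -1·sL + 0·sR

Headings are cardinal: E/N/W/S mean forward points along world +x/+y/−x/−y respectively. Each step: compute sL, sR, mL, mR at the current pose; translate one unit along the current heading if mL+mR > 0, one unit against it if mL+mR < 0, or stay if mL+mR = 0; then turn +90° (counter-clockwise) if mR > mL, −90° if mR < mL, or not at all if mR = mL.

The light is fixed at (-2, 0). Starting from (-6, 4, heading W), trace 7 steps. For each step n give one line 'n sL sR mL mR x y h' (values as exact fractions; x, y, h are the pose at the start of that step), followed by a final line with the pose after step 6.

0 20/29 20/37 -160/1073 -20/29 -6 4 W
1 8/13 40/53 96/689 -8/13 -5 4 N
2 5/2 10 15/2 -5/2 -5 3 E
3 40 40/9 -320/9 -40 -4 3 S
4 20/17 4/5 -32/85 -20/17 -4 4 W
5 40/53 40/49 160/2597 -40/53 -3 4 N
6 2 5 3 -2 -3 3 E
final -2 3 S

n=0: pose=(-6,4,W); sL=20/29, sR=20/37; mL=-160/1073, mR=-20/29; mL+mR=-900/1073 → advance -1; mR−mL=-20/37 → turn -1·90°
n=1: pose=(-5,4,N); sL=8/13, sR=40/53; mL=96/689, mR=-8/13; mL+mR=-328/689 → advance -1; mR−mL=-40/53 → turn -1·90°
n=2: pose=(-5,3,E); sL=5/2, sR=10; mL=15/2, mR=-5/2; mL+mR=5 → advance +1; mR−mL=-10 → turn -1·90°
n=3: pose=(-4,3,S); sL=40, sR=40/9; mL=-320/9, mR=-40; mL+mR=-680/9 → advance -1; mR−mL=-40/9 → turn -1·90°
n=4: pose=(-4,4,W); sL=20/17, sR=4/5; mL=-32/85, mR=-20/17; mL+mR=-132/85 → advance -1; mR−mL=-4/5 → turn -1·90°
n=5: pose=(-3,4,N); sL=40/53, sR=40/49; mL=160/2597, mR=-40/53; mL+mR=-1800/2597 → advance -1; mR−mL=-40/49 → turn -1·90°
n=6: pose=(-3,3,E); sL=2, sR=5; mL=3, mR=-2; mL+mR=1 → advance +1; mR−mL=-5 → turn -1·90°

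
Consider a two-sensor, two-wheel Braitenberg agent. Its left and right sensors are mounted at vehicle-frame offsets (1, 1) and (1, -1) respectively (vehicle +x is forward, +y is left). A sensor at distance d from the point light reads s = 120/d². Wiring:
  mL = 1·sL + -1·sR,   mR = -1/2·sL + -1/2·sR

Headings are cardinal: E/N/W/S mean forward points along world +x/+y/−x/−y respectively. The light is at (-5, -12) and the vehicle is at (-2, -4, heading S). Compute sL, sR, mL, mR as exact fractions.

left sensor world pos  = (-1, -5); dL² = 65
right sensor world pos = (-3, -5); dR² = 53
sL = 120/65 = 24/13
sR = 120/53 = 120/53
mL = 1·sL + -1·sR = -288/689
mR = -1/2·sL + -1/2·sR = -1416/689

24/13 120/53 -288/689 -1416/689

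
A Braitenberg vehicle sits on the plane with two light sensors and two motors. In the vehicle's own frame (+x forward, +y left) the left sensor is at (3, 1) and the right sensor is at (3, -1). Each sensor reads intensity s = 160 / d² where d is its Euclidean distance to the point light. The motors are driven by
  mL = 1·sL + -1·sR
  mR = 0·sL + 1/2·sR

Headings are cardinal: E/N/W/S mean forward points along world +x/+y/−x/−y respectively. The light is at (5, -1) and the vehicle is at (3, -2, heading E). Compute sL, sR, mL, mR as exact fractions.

160 32 128 16

left sensor world pos  = (6, -1); dL² = 1
right sensor world pos = (6, -3); dR² = 5
sL = 160/1 = 160
sR = 160/5 = 32
mL = 1·sL + -1·sR = 128
mR = 0·sL + 1/2·sR = 16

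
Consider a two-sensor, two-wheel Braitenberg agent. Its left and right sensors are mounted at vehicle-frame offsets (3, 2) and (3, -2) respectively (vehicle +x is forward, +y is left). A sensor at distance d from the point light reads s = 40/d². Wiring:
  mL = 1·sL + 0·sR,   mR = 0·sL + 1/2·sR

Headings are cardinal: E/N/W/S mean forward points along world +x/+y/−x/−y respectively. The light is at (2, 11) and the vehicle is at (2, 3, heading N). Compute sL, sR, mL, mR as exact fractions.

40/29 40/29 40/29 20/29

left sensor world pos  = (0, 6); dL² = 29
right sensor world pos = (4, 6); dR² = 29
sL = 40/29 = 40/29
sR = 40/29 = 40/29
mL = 1·sL + 0·sR = 40/29
mR = 0·sL + 1/2·sR = 20/29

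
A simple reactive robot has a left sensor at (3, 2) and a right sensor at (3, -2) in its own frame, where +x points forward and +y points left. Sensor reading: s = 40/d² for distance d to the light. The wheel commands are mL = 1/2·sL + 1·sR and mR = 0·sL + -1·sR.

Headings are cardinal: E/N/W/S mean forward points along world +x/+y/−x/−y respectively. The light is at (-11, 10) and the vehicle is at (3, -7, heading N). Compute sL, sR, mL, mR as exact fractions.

2/17 10/113 283/1921 -10/113

left sensor world pos  = (1, -4); dL² = 340
right sensor world pos = (5, -4); dR² = 452
sL = 40/340 = 2/17
sR = 40/452 = 10/113
mL = 1/2·sL + 1·sR = 283/1921
mR = 0·sL + -1·sR = -10/113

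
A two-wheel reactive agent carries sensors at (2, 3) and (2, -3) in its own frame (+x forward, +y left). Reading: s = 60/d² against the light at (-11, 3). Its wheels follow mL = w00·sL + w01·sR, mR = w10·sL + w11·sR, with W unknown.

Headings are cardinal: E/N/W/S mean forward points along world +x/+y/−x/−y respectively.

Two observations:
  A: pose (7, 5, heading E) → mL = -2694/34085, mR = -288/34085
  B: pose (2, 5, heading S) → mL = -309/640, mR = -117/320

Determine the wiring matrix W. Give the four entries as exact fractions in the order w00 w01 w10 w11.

obs A: pose=(7,5,E) → sL=12/85, sR=60/401, mL=-2694/34085, mR=-288/34085
obs B: pose=(2,5,S) → sL=15/64, sR=3/5, mL=-309/640, mR=-117/320
sensor matrix S = [[12/85, 60/401], [15/64, 3/5]]; det S = 135351/2726800
solve [mL_A; mL_B] = S·[w00; w01] and [mR_A; mR_B] = S·[w10; w11]:
  w00 = 1/2, w01 = -1, w10 = 1, w11 = -1

1/2 -1 1 -1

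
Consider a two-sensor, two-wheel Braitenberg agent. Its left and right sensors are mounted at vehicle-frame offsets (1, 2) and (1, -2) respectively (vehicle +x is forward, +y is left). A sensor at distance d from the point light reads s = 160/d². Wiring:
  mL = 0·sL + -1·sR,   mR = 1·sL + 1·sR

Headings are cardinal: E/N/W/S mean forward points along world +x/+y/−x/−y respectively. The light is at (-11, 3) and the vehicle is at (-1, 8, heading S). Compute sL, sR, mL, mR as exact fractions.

left sensor world pos  = (1, 7); dL² = 160
right sensor world pos = (-3, 7); dR² = 80
sL = 160/160 = 1
sR = 160/80 = 2
mL = 0·sL + -1·sR = -2
mR = 1·sL + 1·sR = 3

1 2 -2 3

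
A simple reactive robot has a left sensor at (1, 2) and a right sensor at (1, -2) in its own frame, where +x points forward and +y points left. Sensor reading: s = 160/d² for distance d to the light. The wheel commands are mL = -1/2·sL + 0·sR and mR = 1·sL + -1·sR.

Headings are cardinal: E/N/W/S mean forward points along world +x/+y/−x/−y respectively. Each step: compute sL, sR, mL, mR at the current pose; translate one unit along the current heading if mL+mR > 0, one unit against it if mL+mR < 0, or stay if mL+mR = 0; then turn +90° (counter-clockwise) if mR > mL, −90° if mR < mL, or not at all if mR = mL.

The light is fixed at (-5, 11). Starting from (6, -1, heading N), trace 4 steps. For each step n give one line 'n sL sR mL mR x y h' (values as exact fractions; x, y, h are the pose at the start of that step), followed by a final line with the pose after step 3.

0 80/101 16/29 -40/101 704/2929 6 -1 N
1 32/65 160/221 -16/65 -256/1105 6 -2 W
2 20/49 20/37 -10/49 -240/1813 7 -2 S
3 160/269 32/73 -80/269 3072/19637 7 -1 E
final 6 -1 N

n=0: pose=(6,-1,N); sL=80/101, sR=16/29; mL=-40/101, mR=704/2929; mL+mR=-456/2929 → advance -1; mR−mL=1864/2929 → turn +1·90°
n=1: pose=(6,-2,W); sL=32/65, sR=160/221; mL=-16/65, mR=-256/1105; mL+mR=-528/1105 → advance -1; mR−mL=16/1105 → turn +1·90°
n=2: pose=(7,-2,S); sL=20/49, sR=20/37; mL=-10/49, mR=-240/1813; mL+mR=-610/1813 → advance -1; mR−mL=130/1813 → turn +1·90°
n=3: pose=(7,-1,E); sL=160/269, sR=32/73; mL=-80/269, mR=3072/19637; mL+mR=-2768/19637 → advance -1; mR−mL=8912/19637 → turn +1·90°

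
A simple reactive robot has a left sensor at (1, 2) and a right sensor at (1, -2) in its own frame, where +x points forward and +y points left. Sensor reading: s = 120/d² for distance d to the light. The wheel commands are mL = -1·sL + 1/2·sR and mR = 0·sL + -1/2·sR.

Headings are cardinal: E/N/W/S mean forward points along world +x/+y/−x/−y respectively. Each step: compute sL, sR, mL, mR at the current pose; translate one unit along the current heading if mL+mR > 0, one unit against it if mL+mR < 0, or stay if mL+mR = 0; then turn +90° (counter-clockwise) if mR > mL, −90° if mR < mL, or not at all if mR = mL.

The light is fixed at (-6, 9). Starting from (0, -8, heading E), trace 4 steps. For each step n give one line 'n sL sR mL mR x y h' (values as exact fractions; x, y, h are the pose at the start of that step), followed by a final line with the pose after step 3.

n=0: pose=(0,-8,E); sL=60/137, sR=12/41; mL=-1638/5617, mR=-6/41; mL+mR=-60/137 → advance -1; mR−mL=816/5617 → turn +1·90°
n=1: pose=(-1,-8,N); sL=24/53, sR=24/61; mL=-828/3233, mR=-12/61; mL+mR=-24/53 → advance -1; mR−mL=192/3233 → turn +1·90°
n=2: pose=(-1,-9,W); sL=15/52, sR=15/34; mL=-15/221, mR=-15/68; mL+mR=-15/52 → advance -1; mR−mL=-135/884 → turn -1·90°
n=3: pose=(0,-9,N); sL=24/61, sR=120/353; mL=-4812/21533, mR=-60/353; mL+mR=-24/61 → advance -1; mR−mL=1152/21533 → turn +1·90°

0 60/137 12/41 -1638/5617 -6/41 0 -8 E
1 24/53 24/61 -828/3233 -12/61 -1 -8 N
2 15/52 15/34 -15/221 -15/68 -1 -9 W
3 24/61 120/353 -4812/21533 -60/353 0 -9 N
final 0 -10 W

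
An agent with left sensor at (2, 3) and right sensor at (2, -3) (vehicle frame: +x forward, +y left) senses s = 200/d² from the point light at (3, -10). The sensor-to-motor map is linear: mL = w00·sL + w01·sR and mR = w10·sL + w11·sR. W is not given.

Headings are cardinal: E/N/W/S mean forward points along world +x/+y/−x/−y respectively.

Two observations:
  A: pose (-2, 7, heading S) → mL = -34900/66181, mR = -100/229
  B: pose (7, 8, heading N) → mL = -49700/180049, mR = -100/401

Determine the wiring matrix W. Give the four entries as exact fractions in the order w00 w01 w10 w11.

obs A: pose=(-2,7,S) → sL=200/229, sR=200/289, mL=-34900/66181, mR=-100/229
obs B: pose=(7,8,N) → sL=200/401, sR=200/449, mL=-49700/180049, mR=-100/401
sensor matrix S = [[200/229, 200/289], [200/401, 200/449]]; det S = 522720000/11915822869
solve [mL_A; mL_B] = S·[w00; w01] and [mR_A; mR_B] = S·[w10; w11]:
  w00 = -1, w01 = 1/2, w10 = -1/2, w11 = 0

-1 1/2 -1/2 0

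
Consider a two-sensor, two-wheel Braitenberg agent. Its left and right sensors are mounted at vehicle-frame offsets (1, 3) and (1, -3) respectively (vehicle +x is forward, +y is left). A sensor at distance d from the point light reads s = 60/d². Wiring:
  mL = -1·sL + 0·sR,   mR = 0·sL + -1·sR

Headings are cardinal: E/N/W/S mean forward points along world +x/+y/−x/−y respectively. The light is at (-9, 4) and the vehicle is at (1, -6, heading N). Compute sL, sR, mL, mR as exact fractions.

left sensor world pos  = (-2, -5); dL² = 130
right sensor world pos = (4, -5); dR² = 250
sL = 60/130 = 6/13
sR = 60/250 = 6/25
mL = -1·sL + 0·sR = -6/13
mR = 0·sL + -1·sR = -6/25

6/13 6/25 -6/13 -6/25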